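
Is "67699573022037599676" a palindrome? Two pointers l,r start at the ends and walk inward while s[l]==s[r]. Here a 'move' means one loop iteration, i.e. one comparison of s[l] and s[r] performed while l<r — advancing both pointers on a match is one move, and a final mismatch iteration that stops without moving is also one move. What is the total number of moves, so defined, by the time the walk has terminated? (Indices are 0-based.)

10 moves

[0,19] '6'=='6' → l++,r--
[1,18] '7'=='7' → l++,r--
[2,17] '6'=='6' → l++,r--
[3,16] '9'=='9' → l++,r--
[4,15] '9'=='9' → l++,r--
[5,14] '5'=='5' → l++,r--
[6,13] '7'=='7' → l++,r--
[7,12] '3'=='3' → l++,r--
[8,11] '0'=='0' → l++,r--
[9,10] '2'=='2' → l++,r--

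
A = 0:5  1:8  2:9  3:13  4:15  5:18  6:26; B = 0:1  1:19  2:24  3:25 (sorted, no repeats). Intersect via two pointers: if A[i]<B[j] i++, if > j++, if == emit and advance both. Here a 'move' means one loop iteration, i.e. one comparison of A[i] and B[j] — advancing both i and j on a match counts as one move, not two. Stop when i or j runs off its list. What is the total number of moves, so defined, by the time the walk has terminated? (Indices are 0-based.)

10 moves

[i=0,j=0] 5>1 → j++
[i=0,j=1] 5<19 → i++
[i=1,j=1] 8<19 → i++
[i=2,j=1] 9<19 → i++
[i=3,j=1] 13<19 → i++
[i=4,j=1] 15<19 → i++
[i=5,j=1] 18<19 → i++
[i=6,j=1] 26>19 → j++
[i=6,j=2] 26>24 → j++
[i=6,j=3] 26>25 → j++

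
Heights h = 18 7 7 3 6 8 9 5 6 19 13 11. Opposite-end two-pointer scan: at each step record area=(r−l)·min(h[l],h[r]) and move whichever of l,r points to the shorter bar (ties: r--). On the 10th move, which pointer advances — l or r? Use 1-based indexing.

l

[1,12] min(18,11)*11=121 best=121 * → r--
[1,11] min(18,13)*10=130 best=130 * → r--
[1,10] min(18,19)*9=162 best=162 * → l++
[2,10] min(7,19)*8=56 best=162 → l++
[3,10] min(7,19)*7=49 best=162 → l++
[4,10] min(3,19)*6=18 best=162 → l++
[5,10] min(6,19)*5=30 best=162 → l++
[6,10] min(8,19)*4=32 best=162 → l++
[7,10] min(9,19)*3=27 best=162 → l++
[8,10] min(5,19)*2=10 best=162 → l++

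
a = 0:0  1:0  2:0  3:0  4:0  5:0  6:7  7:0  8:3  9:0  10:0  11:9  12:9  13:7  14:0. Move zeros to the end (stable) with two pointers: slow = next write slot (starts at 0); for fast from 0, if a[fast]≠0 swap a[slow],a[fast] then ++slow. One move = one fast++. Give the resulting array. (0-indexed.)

slow=0 fast=0: a[fast]=0, fast++
slow=0 fast=1: a[fast]=0, fast++
slow=0 fast=2: a[fast]=0, fast++
slow=0 fast=3: a[fast]=0, fast++
slow=0 fast=4: a[fast]=0, fast++
slow=0 fast=5: a[fast]=0, fast++
slow=0 fast=6: a[fast]=7≠0 swap→a[0]=7, slow++,fast++
slow=1 fast=7: a[fast]=0, fast++
slow=1 fast=8: a[fast]=3≠0 swap→a[1]=3, slow++,fast++
slow=2 fast=9: a[fast]=0, fast++
slow=2 fast=10: a[fast]=0, fast++
slow=2 fast=11: a[fast]=9≠0 swap→a[2]=9, slow++,fast++
slow=3 fast=12: a[fast]=9≠0 swap→a[3]=9, slow++,fast++
slow=4 fast=13: a[fast]=7≠0 swap→a[4]=7, slow++,fast++
slow=5 fast=14: a[fast]=0, fast++

[7, 3, 9, 9, 7, 0, 0, 0, 0, 0, 0, 0, 0, 0, 0]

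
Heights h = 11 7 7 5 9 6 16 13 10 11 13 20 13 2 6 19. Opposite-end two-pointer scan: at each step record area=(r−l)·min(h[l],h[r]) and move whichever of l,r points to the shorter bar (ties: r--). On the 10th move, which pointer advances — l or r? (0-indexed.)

l

l=0 r=15: min(11,19)*15=165 best=165 *, l++
l=1 r=15: min(7,19)*14=98 best=165, l++
l=2 r=15: min(7,19)*13=91 best=165, l++
l=3 r=15: min(5,19)*12=60 best=165, l++
l=4 r=15: min(9,19)*11=99 best=165, l++
l=5 r=15: min(6,19)*10=60 best=165, l++
l=6 r=15: min(16,19)*9=144 best=165, l++
l=7 r=15: min(13,19)*8=104 best=165, l++
l=8 r=15: min(10,19)*7=70 best=165, l++
l=9 r=15: min(11,19)*6=66 best=165, l++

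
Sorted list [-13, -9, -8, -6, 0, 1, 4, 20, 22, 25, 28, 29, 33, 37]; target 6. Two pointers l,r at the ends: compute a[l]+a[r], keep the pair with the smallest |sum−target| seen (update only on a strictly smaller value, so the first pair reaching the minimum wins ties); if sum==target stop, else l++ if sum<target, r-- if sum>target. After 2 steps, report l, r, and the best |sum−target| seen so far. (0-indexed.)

l=0 r=13: -13+37=24 d=18 *, r--
l=0 r=12: -13+33=20 d=14 *, r--

l=0, r=11, best |Δ|=14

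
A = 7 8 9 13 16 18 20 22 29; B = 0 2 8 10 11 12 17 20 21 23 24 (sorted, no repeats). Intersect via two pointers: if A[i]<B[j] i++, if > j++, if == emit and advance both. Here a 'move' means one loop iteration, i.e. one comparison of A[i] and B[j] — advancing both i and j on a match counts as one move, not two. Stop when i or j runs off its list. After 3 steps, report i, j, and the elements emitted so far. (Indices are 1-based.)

i=2, j=3, emitted=[]

[i=1,j=1] 7>0 → j++
[i=1,j=2] 7>2 → j++
[i=1,j=3] 7<8 → i++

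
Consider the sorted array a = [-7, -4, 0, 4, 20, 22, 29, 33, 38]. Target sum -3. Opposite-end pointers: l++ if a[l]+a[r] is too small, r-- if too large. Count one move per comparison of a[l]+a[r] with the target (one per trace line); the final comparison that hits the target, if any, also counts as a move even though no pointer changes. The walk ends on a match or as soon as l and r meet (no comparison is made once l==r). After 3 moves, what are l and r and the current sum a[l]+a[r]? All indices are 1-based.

l=1, r=6, sum=15

l=1 r=9: -7+38=31 >-3, r--
l=1 r=8: -7+33=26 >-3, r--
l=1 r=7: -7+29=22 >-3, r--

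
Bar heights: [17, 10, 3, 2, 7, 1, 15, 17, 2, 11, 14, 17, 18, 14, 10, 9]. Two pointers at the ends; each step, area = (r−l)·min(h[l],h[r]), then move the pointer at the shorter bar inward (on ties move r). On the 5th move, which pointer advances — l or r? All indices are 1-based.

[1,16] min(17,9)*15=135 best=135 * → r--
[1,15] min(17,10)*14=140 best=140 * → r--
[1,14] min(17,14)*13=182 best=182 * → r--
[1,13] min(17,18)*12=204 best=204 * → l++
[2,13] min(10,18)*11=110 best=204 → l++

l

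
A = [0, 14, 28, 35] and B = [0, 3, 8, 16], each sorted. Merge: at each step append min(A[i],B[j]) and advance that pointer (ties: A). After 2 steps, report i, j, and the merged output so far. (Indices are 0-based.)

[i=0,j=0] A[i]=0<=B[j]=0 take 0 → i++
[i=1,j=0] A[i]=14>B[j]=0 take 0 → j++

i=1, j=1, merged so far=[0, 0]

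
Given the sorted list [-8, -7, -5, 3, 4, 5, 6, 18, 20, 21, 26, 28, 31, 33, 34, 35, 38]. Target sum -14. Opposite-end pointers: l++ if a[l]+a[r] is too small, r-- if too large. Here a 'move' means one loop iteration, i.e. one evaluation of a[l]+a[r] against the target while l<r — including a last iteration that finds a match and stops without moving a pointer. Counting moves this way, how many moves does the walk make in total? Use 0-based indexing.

l=0 r=16: -8+38=30 >-14, r--
l=0 r=15: -8+35=27 >-14, r--
l=0 r=14: -8+34=26 >-14, r--
l=0 r=13: -8+33=25 >-14, r--
l=0 r=12: -8+31=23 >-14, r--
l=0 r=11: -8+28=20 >-14, r--
l=0 r=10: -8+26=18 >-14, r--
l=0 r=9: -8+21=13 >-14, r--
l=0 r=8: -8+20=12 >-14, r--
l=0 r=7: -8+18=10 >-14, r--
l=0 r=6: -8+6=-2 >-14, r--
l=0 r=5: -8+5=-3 >-14, r--
l=0 r=4: -8+4=-4 >-14, r--
l=0 r=3: -8+3=-5 >-14, r--
l=0 r=2: -8+-5=-13 >-14, r--
l=0 r=1: -8+-7=-15 <-14, l++

16 moves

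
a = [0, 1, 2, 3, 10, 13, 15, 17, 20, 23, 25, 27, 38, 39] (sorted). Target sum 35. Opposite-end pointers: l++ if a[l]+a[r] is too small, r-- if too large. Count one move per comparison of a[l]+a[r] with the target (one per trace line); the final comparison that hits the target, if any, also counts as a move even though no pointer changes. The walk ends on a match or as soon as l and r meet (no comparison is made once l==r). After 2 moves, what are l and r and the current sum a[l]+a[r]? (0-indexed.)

[0,13] 0+39=39 >35 → r--
[0,12] 0+38=38 >35 → r--

l=0, r=11, sum=27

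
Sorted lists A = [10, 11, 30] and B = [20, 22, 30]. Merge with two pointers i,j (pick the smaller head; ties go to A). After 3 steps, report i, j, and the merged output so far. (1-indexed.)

i=3, j=2, merged so far=[10, 11, 20]

i=1 j=1: A[i]=10<=B[j]=20 take 10, i++
i=2 j=1: A[i]=11<=B[j]=20 take 11, i++
i=3 j=1: A[i]=30>B[j]=20 take 20, j++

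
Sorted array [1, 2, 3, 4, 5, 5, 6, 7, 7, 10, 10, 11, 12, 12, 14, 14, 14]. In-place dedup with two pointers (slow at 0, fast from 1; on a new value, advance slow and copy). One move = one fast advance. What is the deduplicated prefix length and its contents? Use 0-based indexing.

(s=0,f=1) a[fast]=2≠a[slow]=1 write a[1]=2 → slow++,fast++
(s=1,f=2) a[fast]=3≠a[slow]=2 write a[2]=3 → slow++,fast++
(s=2,f=3) a[fast]=4≠a[slow]=3 write a[3]=4 → slow++,fast++
(s=3,f=4) a[fast]=5≠a[slow]=4 write a[4]=5 → slow++,fast++
(s=4,f=5) a[fast]=5=a[slow] dup → fast++
(s=4,f=6) a[fast]=6≠a[slow]=5 write a[5]=6 → slow++,fast++
(s=5,f=7) a[fast]=7≠a[slow]=6 write a[6]=7 → slow++,fast++
(s=6,f=8) a[fast]=7=a[slow] dup → fast++
(s=6,f=9) a[fast]=10≠a[slow]=7 write a[7]=10 → slow++,fast++
(s=7,f=10) a[fast]=10=a[slow] dup → fast++
(s=7,f=11) a[fast]=11≠a[slow]=10 write a[8]=11 → slow++,fast++
(s=8,f=12) a[fast]=12≠a[slow]=11 write a[9]=12 → slow++,fast++
(s=9,f=13) a[fast]=12=a[slow] dup → fast++
(s=9,f=14) a[fast]=14≠a[slow]=12 write a[10]=14 → slow++,fast++
(s=10,f=15) a[fast]=14=a[slow] dup → fast++
(s=10,f=16) a[fast]=14=a[slow] dup → fast++

length 11; prefix = [1, 2, 3, 4, 5, 6, 7, 10, 11, 12, 14]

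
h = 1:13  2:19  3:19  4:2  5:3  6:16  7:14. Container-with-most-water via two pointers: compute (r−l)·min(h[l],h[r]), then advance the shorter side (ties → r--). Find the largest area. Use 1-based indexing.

l=1 r=7: min(13,14)*6=78 best=78 *, l++
l=2 r=7: min(19,14)*5=70 best=78, r--
l=2 r=6: min(19,16)*4=64 best=78, r--
l=2 r=5: min(19,3)*3=9 best=78, r--
l=2 r=4: min(19,2)*2=4 best=78, r--
l=2 r=3: min(19,19)*1=19 best=78, r--

max area = 78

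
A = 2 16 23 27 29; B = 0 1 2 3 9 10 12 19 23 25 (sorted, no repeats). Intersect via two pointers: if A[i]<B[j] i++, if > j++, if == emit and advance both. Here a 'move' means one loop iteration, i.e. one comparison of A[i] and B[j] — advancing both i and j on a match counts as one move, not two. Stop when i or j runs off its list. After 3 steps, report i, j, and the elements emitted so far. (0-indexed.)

i=1, j=3, emitted=[2]

[i=0,j=0] 2>0 → j++
[i=0,j=1] 2>1 → j++
[i=0,j=2] 2==2 emit → i++,j++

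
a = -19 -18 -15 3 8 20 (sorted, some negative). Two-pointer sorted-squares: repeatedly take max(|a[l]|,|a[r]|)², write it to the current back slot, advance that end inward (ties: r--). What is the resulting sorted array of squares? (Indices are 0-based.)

[9, 64, 225, 324, 361, 400]

l=0 r=5: |-19|<=|20| out[5]=400, r--
l=0 r=4: |-19|>|8| out[4]=361, l++
l=1 r=4: |-18|>|8| out[3]=324, l++
l=2 r=4: |-15|>|8| out[2]=225, l++
l=3 r=4: |3|<=|8| out[1]=64, r--
l=3 r=3: |3|<=|3| out[0]=9, r--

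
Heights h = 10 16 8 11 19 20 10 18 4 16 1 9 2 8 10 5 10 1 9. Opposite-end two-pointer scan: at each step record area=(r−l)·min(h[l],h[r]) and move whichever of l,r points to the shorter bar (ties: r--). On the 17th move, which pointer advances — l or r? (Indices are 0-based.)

r

[0,18] min(10,9)*18=162 best=162 * → r--
[0,17] min(10,1)*17=17 best=162 → r--
[0,16] min(10,10)*16=160 best=162 → r--
[0,15] min(10,5)*15=75 best=162 → r--
[0,14] min(10,10)*14=140 best=162 → r--
[0,13] min(10,8)*13=104 best=162 → r--
[0,12] min(10,2)*12=24 best=162 → r--
[0,11] min(10,9)*11=99 best=162 → r--
[0,10] min(10,1)*10=10 best=162 → r--
[0,9] min(10,16)*9=90 best=162 → l++
[1,9] min(16,16)*8=128 best=162 → r--
[1,8] min(16,4)*7=28 best=162 → r--
[1,7] min(16,18)*6=96 best=162 → l++
[2,7] min(8,18)*5=40 best=162 → l++
[3,7] min(11,18)*4=44 best=162 → l++
[4,7] min(19,18)*3=54 best=162 → r--
[4,6] min(19,10)*2=20 best=162 → r--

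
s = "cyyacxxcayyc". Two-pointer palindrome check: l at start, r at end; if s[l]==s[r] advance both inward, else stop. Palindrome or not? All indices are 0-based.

[0,11] 'c'=='c' → l++,r--
[1,10] 'y'=='y' → l++,r--
[2,9] 'y'=='y' → l++,r--
[3,8] 'a'=='a' → l++,r--
[4,7] 'c'=='c' → l++,r--
[5,6] 'x'=='x' → l++,r--

palindrome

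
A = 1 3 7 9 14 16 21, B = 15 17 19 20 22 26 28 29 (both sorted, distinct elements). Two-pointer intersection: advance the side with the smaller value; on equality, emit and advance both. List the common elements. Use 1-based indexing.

intersection = []

[i=1,j=1] 1<15 → i++
[i=2,j=1] 3<15 → i++
[i=3,j=1] 7<15 → i++
[i=4,j=1] 9<15 → i++
[i=5,j=1] 14<15 → i++
[i=6,j=1] 16>15 → j++
[i=6,j=2] 16<17 → i++
[i=7,j=2] 21>17 → j++
[i=7,j=3] 21>19 → j++
[i=7,j=4] 21>20 → j++
[i=7,j=5] 21<22 → i++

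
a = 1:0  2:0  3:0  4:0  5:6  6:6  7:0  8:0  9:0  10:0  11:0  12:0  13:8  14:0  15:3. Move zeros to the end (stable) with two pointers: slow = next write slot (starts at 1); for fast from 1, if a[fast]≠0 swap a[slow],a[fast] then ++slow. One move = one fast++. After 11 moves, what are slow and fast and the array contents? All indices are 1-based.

slow=1 fast=1: a[fast]=0, fast++
slow=1 fast=2: a[fast]=0, fast++
slow=1 fast=3: a[fast]=0, fast++
slow=1 fast=4: a[fast]=0, fast++
slow=1 fast=5: a[fast]=6≠0 swap→a[1]=6, slow++,fast++
slow=2 fast=6: a[fast]=6≠0 swap→a[2]=6, slow++,fast++
slow=3 fast=7: a[fast]=0, fast++
slow=3 fast=8: a[fast]=0, fast++
slow=3 fast=9: a[fast]=0, fast++
slow=3 fast=10: a[fast]=0, fast++
slow=3 fast=11: a[fast]=0, fast++

slow=3, fast=12, a=[6, 6, 0, 0, 0, 0, 0, 0, 0, 0, 0, 0, 8, 0, 3]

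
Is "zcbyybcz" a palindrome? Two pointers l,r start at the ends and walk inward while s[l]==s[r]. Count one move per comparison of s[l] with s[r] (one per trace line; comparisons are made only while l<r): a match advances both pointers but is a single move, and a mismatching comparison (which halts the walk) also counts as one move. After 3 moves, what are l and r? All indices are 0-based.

[0,7] 'z'=='z' → l++,r--
[1,6] 'c'=='c' → l++,r--
[2,5] 'b'=='b' → l++,r--

l=3, r=4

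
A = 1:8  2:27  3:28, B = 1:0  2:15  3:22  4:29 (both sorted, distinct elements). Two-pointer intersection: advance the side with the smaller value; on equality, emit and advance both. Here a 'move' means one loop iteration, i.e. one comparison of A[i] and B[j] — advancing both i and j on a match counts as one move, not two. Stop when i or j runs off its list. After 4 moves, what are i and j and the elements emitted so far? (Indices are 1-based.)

i=2, j=4, emitted=[]

[i=1,j=1] 8>0 → j++
[i=1,j=2] 8<15 → i++
[i=2,j=2] 27>15 → j++
[i=2,j=3] 27>22 → j++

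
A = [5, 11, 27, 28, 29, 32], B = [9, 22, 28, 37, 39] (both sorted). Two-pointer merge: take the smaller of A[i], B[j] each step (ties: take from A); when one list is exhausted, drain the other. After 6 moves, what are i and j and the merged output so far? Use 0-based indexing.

[i=0,j=0] A[i]=5<=B[j]=9 take 5 → i++
[i=1,j=0] A[i]=11>B[j]=9 take 9 → j++
[i=1,j=1] A[i]=11<=B[j]=22 take 11 → i++
[i=2,j=1] A[i]=27>B[j]=22 take 22 → j++
[i=2,j=2] A[i]=27<=B[j]=28 take 27 → i++
[i=3,j=2] A[i]=28<=B[j]=28 take 28 → i++

i=4, j=2, merged so far=[5, 9, 11, 22, 27, 28]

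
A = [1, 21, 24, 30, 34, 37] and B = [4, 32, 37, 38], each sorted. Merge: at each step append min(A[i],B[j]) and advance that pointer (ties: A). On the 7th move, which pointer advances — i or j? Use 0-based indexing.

i=0 j=0: A[i]=1<=B[j]=4 take 1, i++
i=1 j=0: A[i]=21>B[j]=4 take 4, j++
i=1 j=1: A[i]=21<=B[j]=32 take 21, i++
i=2 j=1: A[i]=24<=B[j]=32 take 24, i++
i=3 j=1: A[i]=30<=B[j]=32 take 30, i++
i=4 j=1: A[i]=34>B[j]=32 take 32, j++
i=4 j=2: A[i]=34<=B[j]=37 take 34, i++

i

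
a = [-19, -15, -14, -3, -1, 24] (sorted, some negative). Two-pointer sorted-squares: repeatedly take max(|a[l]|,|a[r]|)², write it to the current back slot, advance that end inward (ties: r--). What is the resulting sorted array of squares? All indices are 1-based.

l=1 r=6: |-19|<=|24| out[6]=576, r--
l=1 r=5: |-19|>|-1| out[5]=361, l++
l=2 r=5: |-15|>|-1| out[4]=225, l++
l=3 r=5: |-14|>|-1| out[3]=196, l++
l=4 r=5: |-3|>|-1| out[2]=9, l++
l=5 r=5: |-1|<=|-1| out[1]=1, r--

[1, 9, 196, 225, 361, 576]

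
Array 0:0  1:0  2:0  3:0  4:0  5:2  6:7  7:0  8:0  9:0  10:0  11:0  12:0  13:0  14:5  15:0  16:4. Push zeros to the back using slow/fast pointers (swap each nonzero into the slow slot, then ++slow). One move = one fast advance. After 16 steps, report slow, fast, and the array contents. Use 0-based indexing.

(s=0,f=0) a[fast]=0 → fast++
(s=0,f=1) a[fast]=0 → fast++
(s=0,f=2) a[fast]=0 → fast++
(s=0,f=3) a[fast]=0 → fast++
(s=0,f=4) a[fast]=0 → fast++
(s=0,f=5) a[fast]=2≠0 swap→a[0]=2 → slow++,fast++
(s=1,f=6) a[fast]=7≠0 swap→a[1]=7 → slow++,fast++
(s=2,f=7) a[fast]=0 → fast++
(s=2,f=8) a[fast]=0 → fast++
(s=2,f=9) a[fast]=0 → fast++
(s=2,f=10) a[fast]=0 → fast++
(s=2,f=11) a[fast]=0 → fast++
(s=2,f=12) a[fast]=0 → fast++
(s=2,f=13) a[fast]=0 → fast++
(s=2,f=14) a[fast]=5≠0 swap→a[2]=5 → slow++,fast++
(s=3,f=15) a[fast]=0 → fast++

slow=3, fast=16, a=[2, 7, 5, 0, 0, 0, 0, 0, 0, 0, 0, 0, 0, 0, 0, 0, 4]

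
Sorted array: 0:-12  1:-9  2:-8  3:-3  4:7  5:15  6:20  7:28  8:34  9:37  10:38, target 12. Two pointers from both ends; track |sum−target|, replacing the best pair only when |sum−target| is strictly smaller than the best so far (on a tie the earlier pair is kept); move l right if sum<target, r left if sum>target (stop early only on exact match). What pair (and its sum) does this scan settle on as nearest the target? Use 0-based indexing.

pair (-8, 20) with sum 12 (|Δ|=0)

l=0 r=10: -12+38=26 d=14 *, r--
l=0 r=9: -12+37=25 d=13 *, r--
l=0 r=8: -12+34=22 d=10 *, r--
l=0 r=7: -12+28=16 d=4 *, r--
l=0 r=6: -12+20=8 d=4, l++
l=1 r=6: -9+20=11 d=1 *, l++
l=2 r=6: -8+20=12 d=0 *, stop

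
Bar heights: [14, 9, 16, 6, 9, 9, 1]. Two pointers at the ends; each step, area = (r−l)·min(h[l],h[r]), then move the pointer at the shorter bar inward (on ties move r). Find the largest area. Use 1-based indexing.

max area = 45

l=1 r=7: min(14,1)*6=6 best=6 *, r--
l=1 r=6: min(14,9)*5=45 best=45 *, r--
l=1 r=5: min(14,9)*4=36 best=45, r--
l=1 r=4: min(14,6)*3=18 best=45, r--
l=1 r=3: min(14,16)*2=28 best=45, l++
l=2 r=3: min(9,16)*1=9 best=45, l++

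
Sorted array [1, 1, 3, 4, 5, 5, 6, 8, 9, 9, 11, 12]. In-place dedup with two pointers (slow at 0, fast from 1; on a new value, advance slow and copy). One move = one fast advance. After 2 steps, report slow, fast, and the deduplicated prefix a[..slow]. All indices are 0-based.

slow=1, fast=3, prefix=[1, 3]

(s=0,f=1) a[fast]=1=a[slow] dup → fast++
(s=0,f=2) a[fast]=3≠a[slow]=1 write a[1]=3 → slow++,fast++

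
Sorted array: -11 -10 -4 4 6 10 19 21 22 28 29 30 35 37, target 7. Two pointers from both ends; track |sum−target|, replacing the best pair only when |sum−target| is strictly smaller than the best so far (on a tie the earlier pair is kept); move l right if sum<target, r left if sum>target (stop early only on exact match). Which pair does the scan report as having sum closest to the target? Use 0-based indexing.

pair (-11, 19) with sum 8 (|Δ|=1)

l=0 r=13: -11+37=26 d=19 *, r--
l=0 r=12: -11+35=24 d=17 *, r--
l=0 r=11: -11+30=19 d=12 *, r--
l=0 r=10: -11+29=18 d=11 *, r--
l=0 r=9: -11+28=17 d=10 *, r--
l=0 r=8: -11+22=11 d=4 *, r--
l=0 r=7: -11+21=10 d=3 *, r--
l=0 r=6: -11+19=8 d=1 *, r--
l=0 r=5: -11+10=-1 d=8, l++
l=1 r=5: -10+10=0 d=7, l++
l=2 r=5: -4+10=6 d=1, l++
l=3 r=5: 4+10=14 d=7, r--
l=3 r=4: 4+6=10 d=3, r--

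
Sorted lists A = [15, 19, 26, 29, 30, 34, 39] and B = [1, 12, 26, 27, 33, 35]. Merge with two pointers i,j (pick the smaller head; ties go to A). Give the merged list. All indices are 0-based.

[1, 12, 15, 19, 26, 26, 27, 29, 30, 33, 34, 35, 39]

[i=0,j=0] A[i]=15>B[j]=1 take 1 → j++
[i=0,j=1] A[i]=15>B[j]=12 take 12 → j++
[i=0,j=2] A[i]=15<=B[j]=26 take 15 → i++
[i=1,j=2] A[i]=19<=B[j]=26 take 19 → i++
[i=2,j=2] A[i]=26<=B[j]=26 take 26 → i++
[i=3,j=2] A[i]=29>B[j]=26 take 26 → j++
[i=3,j=3] A[i]=29>B[j]=27 take 27 → j++
[i=3,j=4] A[i]=29<=B[j]=33 take 29 → i++
[i=4,j=4] A[i]=30<=B[j]=33 take 30 → i++
[i=5,j=4] A[i]=34>B[j]=33 take 33 → j++
[i=5,j=5] A[i]=34<=B[j]=35 take 34 → i++
[i=6,j=5] A[i]=39>B[j]=35 take 35 → j++
[i=6,j=6] B done, take A[i]=39 → i++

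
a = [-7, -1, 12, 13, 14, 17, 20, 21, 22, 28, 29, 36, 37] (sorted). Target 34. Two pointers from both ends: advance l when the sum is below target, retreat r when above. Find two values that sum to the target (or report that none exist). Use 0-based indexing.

[0,12] -7+37=30 <34 → l++
[1,12] -1+37=36 >34 → r--
[1,11] -1+36=35 >34 → r--
[1,10] -1+29=28 <34 → l++
[2,10] 12+29=41 >34 → r--
[2,9] 12+28=40 >34 → r--
[2,8] 12+22=34 → found

(12, 22)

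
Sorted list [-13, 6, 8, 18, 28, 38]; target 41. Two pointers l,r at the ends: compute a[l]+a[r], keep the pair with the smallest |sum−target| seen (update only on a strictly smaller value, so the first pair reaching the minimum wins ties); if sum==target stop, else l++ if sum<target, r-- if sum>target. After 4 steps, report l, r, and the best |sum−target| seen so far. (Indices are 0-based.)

l=3, r=4, best |Δ|=3

[0,5] -13+38=25 d=16 * → l++
[1,5] 6+38=44 d=3 * → r--
[1,4] 6+28=34 d=7 → l++
[2,4] 8+28=36 d=5 → l++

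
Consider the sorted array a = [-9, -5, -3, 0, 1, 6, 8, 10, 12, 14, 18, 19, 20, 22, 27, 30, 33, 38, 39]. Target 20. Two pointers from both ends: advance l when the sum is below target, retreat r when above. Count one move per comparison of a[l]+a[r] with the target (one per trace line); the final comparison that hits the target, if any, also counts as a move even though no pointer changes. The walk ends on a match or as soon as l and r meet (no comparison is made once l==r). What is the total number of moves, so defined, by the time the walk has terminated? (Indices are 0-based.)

[0,18] -9+39=30 >20 → r--
[0,17] -9+38=29 >20 → r--
[0,16] -9+33=24 >20 → r--
[0,15] -9+30=21 >20 → r--
[0,14] -9+27=18 <20 → l++
[1,14] -5+27=22 >20 → r--
[1,13] -5+22=17 <20 → l++
[2,13] -3+22=19 <20 → l++
[3,13] 0+22=22 >20 → r--
[3,12] 0+20=20 → found

10 moves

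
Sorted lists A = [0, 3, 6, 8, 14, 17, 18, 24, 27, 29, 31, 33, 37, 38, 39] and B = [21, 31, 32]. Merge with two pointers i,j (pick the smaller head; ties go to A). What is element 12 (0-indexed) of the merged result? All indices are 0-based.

merged[12] = 31

[i=0,j=0] A[i]=0<=B[j]=21 take 0 → i++
[i=1,j=0] A[i]=3<=B[j]=21 take 3 → i++
[i=2,j=0] A[i]=6<=B[j]=21 take 6 → i++
[i=3,j=0] A[i]=8<=B[j]=21 take 8 → i++
[i=4,j=0] A[i]=14<=B[j]=21 take 14 → i++
[i=5,j=0] A[i]=17<=B[j]=21 take 17 → i++
[i=6,j=0] A[i]=18<=B[j]=21 take 18 → i++
[i=7,j=0] A[i]=24>B[j]=21 take 21 → j++
[i=7,j=1] A[i]=24<=B[j]=31 take 24 → i++
[i=8,j=1] A[i]=27<=B[j]=31 take 27 → i++
[i=9,j=1] A[i]=29<=B[j]=31 take 29 → i++
[i=10,j=1] A[i]=31<=B[j]=31 take 31 → i++
[i=11,j=1] A[i]=33>B[j]=31 take 31 → j++
[i=11,j=2] A[i]=33>B[j]=32 take 32 → j++
[i=11,j=3] B done, take A[i]=33 → i++
[i=12,j=3] B done, take A[i]=37 → i++
[i=13,j=3] B done, take A[i]=38 → i++
[i=14,j=3] B done, take A[i]=39 → i++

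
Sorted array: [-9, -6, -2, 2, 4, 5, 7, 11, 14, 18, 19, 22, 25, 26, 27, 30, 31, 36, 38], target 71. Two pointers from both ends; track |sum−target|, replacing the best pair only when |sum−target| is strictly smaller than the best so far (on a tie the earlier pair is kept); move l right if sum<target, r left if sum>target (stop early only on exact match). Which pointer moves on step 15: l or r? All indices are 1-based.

l

l=1 r=19: -9+38=29 d=42 *, l++
l=2 r=19: -6+38=32 d=39 *, l++
l=3 r=19: -2+38=36 d=35 *, l++
l=4 r=19: 2+38=40 d=31 *, l++
l=5 r=19: 4+38=42 d=29 *, l++
l=6 r=19: 5+38=43 d=28 *, l++
l=7 r=19: 7+38=45 d=26 *, l++
l=8 r=19: 11+38=49 d=22 *, l++
l=9 r=19: 14+38=52 d=19 *, l++
l=10 r=19: 18+38=56 d=15 *, l++
l=11 r=19: 19+38=57 d=14 *, l++
l=12 r=19: 22+38=60 d=11 *, l++
l=13 r=19: 25+38=63 d=8 *, l++
l=14 r=19: 26+38=64 d=7 *, l++
l=15 r=19: 27+38=65 d=6 *, l++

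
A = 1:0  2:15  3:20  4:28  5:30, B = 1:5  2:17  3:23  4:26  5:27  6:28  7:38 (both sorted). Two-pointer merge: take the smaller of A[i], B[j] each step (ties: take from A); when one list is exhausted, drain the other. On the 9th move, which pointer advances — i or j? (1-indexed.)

i=1 j=1: A[i]=0<=B[j]=5 take 0, i++
i=2 j=1: A[i]=15>B[j]=5 take 5, j++
i=2 j=2: A[i]=15<=B[j]=17 take 15, i++
i=3 j=2: A[i]=20>B[j]=17 take 17, j++
i=3 j=3: A[i]=20<=B[j]=23 take 20, i++
i=4 j=3: A[i]=28>B[j]=23 take 23, j++
i=4 j=4: A[i]=28>B[j]=26 take 26, j++
i=4 j=5: A[i]=28>B[j]=27 take 27, j++
i=4 j=6: A[i]=28<=B[j]=28 take 28, i++

i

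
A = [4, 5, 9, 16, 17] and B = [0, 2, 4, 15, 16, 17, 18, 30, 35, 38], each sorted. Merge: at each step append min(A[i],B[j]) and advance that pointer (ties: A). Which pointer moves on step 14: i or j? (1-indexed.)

[i=1,j=1] A[i]=4>B[j]=0 take 0 → j++
[i=1,j=2] A[i]=4>B[j]=2 take 2 → j++
[i=1,j=3] A[i]=4<=B[j]=4 take 4 → i++
[i=2,j=3] A[i]=5>B[j]=4 take 4 → j++
[i=2,j=4] A[i]=5<=B[j]=15 take 5 → i++
[i=3,j=4] A[i]=9<=B[j]=15 take 9 → i++
[i=4,j=4] A[i]=16>B[j]=15 take 15 → j++
[i=4,j=5] A[i]=16<=B[j]=16 take 16 → i++
[i=5,j=5] A[i]=17>B[j]=16 take 16 → j++
[i=5,j=6] A[i]=17<=B[j]=17 take 17 → i++
[i=6,j=6] A done, take B[j]=17 → j++
[i=6,j=7] A done, take B[j]=18 → j++
[i=6,j=8] A done, take B[j]=30 → j++
[i=6,j=9] A done, take B[j]=35 → j++

j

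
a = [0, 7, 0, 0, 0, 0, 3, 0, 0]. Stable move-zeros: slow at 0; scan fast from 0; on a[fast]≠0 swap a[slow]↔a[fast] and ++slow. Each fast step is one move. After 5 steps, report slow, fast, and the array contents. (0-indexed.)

slow=1, fast=5, a=[7, 0, 0, 0, 0, 0, 3, 0, 0]

slow=0 fast=0: a[fast]=0, fast++
slow=0 fast=1: a[fast]=7≠0 swap→a[0]=7, slow++,fast++
slow=1 fast=2: a[fast]=0, fast++
slow=1 fast=3: a[fast]=0, fast++
slow=1 fast=4: a[fast]=0, fast++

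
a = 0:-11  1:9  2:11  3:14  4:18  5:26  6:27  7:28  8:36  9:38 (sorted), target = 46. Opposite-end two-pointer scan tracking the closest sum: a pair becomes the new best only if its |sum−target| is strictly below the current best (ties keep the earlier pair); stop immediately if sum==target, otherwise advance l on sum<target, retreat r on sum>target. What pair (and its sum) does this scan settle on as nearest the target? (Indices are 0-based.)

pair (18, 28) with sum 46 (|Δ|=0)

l=0 r=9: -11+38=27 d=19 *, l++
l=1 r=9: 9+38=47 d=1 *, r--
l=1 r=8: 9+36=45 d=1, l++
l=2 r=8: 11+36=47 d=1, r--
l=2 r=7: 11+28=39 d=7, l++
l=3 r=7: 14+28=42 d=4, l++
l=4 r=7: 18+28=46 d=0 *, stop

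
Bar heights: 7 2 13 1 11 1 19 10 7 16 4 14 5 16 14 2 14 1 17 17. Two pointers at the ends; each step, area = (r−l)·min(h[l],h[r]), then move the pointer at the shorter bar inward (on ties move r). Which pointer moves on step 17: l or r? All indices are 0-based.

[0,19] min(7,17)*19=133 best=133 * → l++
[1,19] min(2,17)*18=36 best=133 → l++
[2,19] min(13,17)*17=221 best=221 * → l++
[3,19] min(1,17)*16=16 best=221 → l++
[4,19] min(11,17)*15=165 best=221 → l++
[5,19] min(1,17)*14=14 best=221 → l++
[6,19] min(19,17)*13=221 best=221 → r--
[6,18] min(19,17)*12=204 best=221 → r--
[6,17] min(19,1)*11=11 best=221 → r--
[6,16] min(19,14)*10=140 best=221 → r--
[6,15] min(19,2)*9=18 best=221 → r--
[6,14] min(19,14)*8=112 best=221 → r--
[6,13] min(19,16)*7=112 best=221 → r--
[6,12] min(19,5)*6=30 best=221 → r--
[6,11] min(19,14)*5=70 best=221 → r--
[6,10] min(19,4)*4=16 best=221 → r--
[6,9] min(19,16)*3=48 best=221 → r--

r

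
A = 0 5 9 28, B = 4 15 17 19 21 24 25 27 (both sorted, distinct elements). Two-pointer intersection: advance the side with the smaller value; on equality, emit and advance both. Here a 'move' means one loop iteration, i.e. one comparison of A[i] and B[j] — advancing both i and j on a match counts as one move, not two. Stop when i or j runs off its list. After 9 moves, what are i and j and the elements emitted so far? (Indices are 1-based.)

i=1 j=1: 0<4, i++
i=2 j=1: 5>4, j++
i=2 j=2: 5<15, i++
i=3 j=2: 9<15, i++
i=4 j=2: 28>15, j++
i=4 j=3: 28>17, j++
i=4 j=4: 28>19, j++
i=4 j=5: 28>21, j++
i=4 j=6: 28>24, j++

i=4, j=7, emitted=[]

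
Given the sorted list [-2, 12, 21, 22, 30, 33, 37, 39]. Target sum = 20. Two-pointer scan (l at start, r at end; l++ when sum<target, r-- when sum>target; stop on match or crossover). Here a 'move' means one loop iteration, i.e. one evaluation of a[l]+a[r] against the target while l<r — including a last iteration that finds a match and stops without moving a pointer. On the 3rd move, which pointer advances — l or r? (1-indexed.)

l=1 r=8: -2+39=37 >20, r--
l=1 r=7: -2+37=35 >20, r--
l=1 r=6: -2+33=31 >20, r--

r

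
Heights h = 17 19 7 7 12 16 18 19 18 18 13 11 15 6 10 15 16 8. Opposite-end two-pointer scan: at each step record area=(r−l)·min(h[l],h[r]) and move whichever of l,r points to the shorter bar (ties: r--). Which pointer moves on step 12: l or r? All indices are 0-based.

r

[0,17] min(17,8)*17=136 best=136 * → r--
[0,16] min(17,16)*16=256 best=256 * → r--
[0,15] min(17,15)*15=225 best=256 → r--
[0,14] min(17,10)*14=140 best=256 → r--
[0,13] min(17,6)*13=78 best=256 → r--
[0,12] min(17,15)*12=180 best=256 → r--
[0,11] min(17,11)*11=121 best=256 → r--
[0,10] min(17,13)*10=130 best=256 → r--
[0,9] min(17,18)*9=153 best=256 → l++
[1,9] min(19,18)*8=144 best=256 → r--
[1,8] min(19,18)*7=126 best=256 → r--
[1,7] min(19,19)*6=114 best=256 → r--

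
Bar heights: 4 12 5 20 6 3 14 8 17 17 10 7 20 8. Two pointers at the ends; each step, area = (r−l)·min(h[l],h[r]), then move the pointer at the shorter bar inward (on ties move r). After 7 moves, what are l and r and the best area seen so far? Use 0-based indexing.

[0,13] min(4,8)*13=52 best=52 * → l++
[1,13] min(12,8)*12=96 best=96 * → r--
[1,12] min(12,20)*11=132 best=132 * → l++
[2,12] min(5,20)*10=50 best=132 → l++
[3,12] min(20,20)*9=180 best=180 * → r--
[3,11] min(20,7)*8=56 best=180 → r--
[3,10] min(20,10)*7=70 best=180 → r--

l=3, r=9, best area=180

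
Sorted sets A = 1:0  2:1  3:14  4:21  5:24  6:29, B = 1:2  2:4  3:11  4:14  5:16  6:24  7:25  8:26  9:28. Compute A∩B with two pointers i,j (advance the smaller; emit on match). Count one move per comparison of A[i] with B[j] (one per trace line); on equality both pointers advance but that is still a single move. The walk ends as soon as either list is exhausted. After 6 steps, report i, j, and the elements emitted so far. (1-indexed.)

i=1 j=1: 0<2, i++
i=2 j=1: 1<2, i++
i=3 j=1: 14>2, j++
i=3 j=2: 14>4, j++
i=3 j=3: 14>11, j++
i=3 j=4: 14==14 emit, i++,j++

i=4, j=5, emitted=[14]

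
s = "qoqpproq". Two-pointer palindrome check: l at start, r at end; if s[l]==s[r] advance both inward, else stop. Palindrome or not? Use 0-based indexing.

not a palindrome (mismatch at 2,5)

l=0 r=7: 'q'=='q', l++,r--
l=1 r=6: 'o'=='o', l++,r--
l=2 r=5: 'q'!='r', stop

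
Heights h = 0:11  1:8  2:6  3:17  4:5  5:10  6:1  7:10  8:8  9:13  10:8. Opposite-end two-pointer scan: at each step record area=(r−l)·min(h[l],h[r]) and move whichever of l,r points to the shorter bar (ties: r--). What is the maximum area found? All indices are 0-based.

l=0 r=10: min(11,8)*10=80 best=80 *, r--
l=0 r=9: min(11,13)*9=99 best=99 *, l++
l=1 r=9: min(8,13)*8=64 best=99, l++
l=2 r=9: min(6,13)*7=42 best=99, l++
l=3 r=9: min(17,13)*6=78 best=99, r--
l=3 r=8: min(17,8)*5=40 best=99, r--
l=3 r=7: min(17,10)*4=40 best=99, r--
l=3 r=6: min(17,1)*3=3 best=99, r--
l=3 r=5: min(17,10)*2=20 best=99, r--
l=3 r=4: min(17,5)*1=5 best=99, r--

max area = 99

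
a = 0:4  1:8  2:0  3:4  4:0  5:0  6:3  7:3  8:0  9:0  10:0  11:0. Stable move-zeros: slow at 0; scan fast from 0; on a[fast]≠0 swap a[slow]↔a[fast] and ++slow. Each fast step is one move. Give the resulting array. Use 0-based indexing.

slow=0 fast=0: a[fast]=4≠0 swap→a[0]=4, slow++,fast++
slow=1 fast=1: a[fast]=8≠0 swap→a[1]=8, slow++,fast++
slow=2 fast=2: a[fast]=0, fast++
slow=2 fast=3: a[fast]=4≠0 swap→a[2]=4, slow++,fast++
slow=3 fast=4: a[fast]=0, fast++
slow=3 fast=5: a[fast]=0, fast++
slow=3 fast=6: a[fast]=3≠0 swap→a[3]=3, slow++,fast++
slow=4 fast=7: a[fast]=3≠0 swap→a[4]=3, slow++,fast++
slow=5 fast=8: a[fast]=0, fast++
slow=5 fast=9: a[fast]=0, fast++
slow=5 fast=10: a[fast]=0, fast++
slow=5 fast=11: a[fast]=0, fast++

[4, 8, 4, 3, 3, 0, 0, 0, 0, 0, 0, 0]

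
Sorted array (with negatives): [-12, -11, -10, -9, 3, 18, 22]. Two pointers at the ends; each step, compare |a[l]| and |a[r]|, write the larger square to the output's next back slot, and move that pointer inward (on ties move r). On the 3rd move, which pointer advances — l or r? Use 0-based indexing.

l

[0,6] |-12|<=|22| out[6]=484 → r--
[0,5] |-12|<=|18| out[5]=324 → r--
[0,4] |-12|>|3| out[4]=144 → l++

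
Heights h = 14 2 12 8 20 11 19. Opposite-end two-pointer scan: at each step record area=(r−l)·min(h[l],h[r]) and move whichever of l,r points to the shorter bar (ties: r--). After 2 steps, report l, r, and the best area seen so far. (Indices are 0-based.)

l=0 r=6: min(14,19)*6=84 best=84 *, l++
l=1 r=6: min(2,19)*5=10 best=84, l++

l=2, r=6, best area=84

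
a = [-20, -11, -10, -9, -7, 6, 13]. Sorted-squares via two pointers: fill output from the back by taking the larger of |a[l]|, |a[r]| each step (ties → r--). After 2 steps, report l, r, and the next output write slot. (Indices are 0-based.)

[0,6] |-20|>|13| out[6]=400 → l++
[1,6] |-11|<=|13| out[5]=169 → r--

l=1, r=5, next write slot=4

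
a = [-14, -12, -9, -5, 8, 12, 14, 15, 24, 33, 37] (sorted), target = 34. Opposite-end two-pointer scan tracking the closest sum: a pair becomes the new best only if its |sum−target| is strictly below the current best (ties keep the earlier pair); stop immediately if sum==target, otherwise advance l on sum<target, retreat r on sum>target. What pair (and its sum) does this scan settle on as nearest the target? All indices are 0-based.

[0,10] -14+37=23 d=11 * → l++
[1,10] -12+37=25 d=9 * → l++
[2,10] -9+37=28 d=6 * → l++
[3,10] -5+37=32 d=2 * → l++
[4,10] 8+37=45 d=11 → r--
[4,9] 8+33=41 d=7 → r--
[4,8] 8+24=32 d=2 → l++
[5,8] 12+24=36 d=2 → r--
[5,7] 12+15=27 d=7 → l++
[6,7] 14+15=29 d=5 → l++

pair (-5, 37) with sum 32 (|Δ|=2)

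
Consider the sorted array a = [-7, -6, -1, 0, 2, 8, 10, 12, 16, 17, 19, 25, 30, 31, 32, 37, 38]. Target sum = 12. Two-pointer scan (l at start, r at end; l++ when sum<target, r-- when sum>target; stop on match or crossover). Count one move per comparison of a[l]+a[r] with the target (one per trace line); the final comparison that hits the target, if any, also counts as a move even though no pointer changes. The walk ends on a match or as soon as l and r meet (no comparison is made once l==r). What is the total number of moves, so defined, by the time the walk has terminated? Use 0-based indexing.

[0,16] -7+38=31 >12 → r--
[0,15] -7+37=30 >12 → r--
[0,14] -7+32=25 >12 → r--
[0,13] -7+31=24 >12 → r--
[0,12] -7+30=23 >12 → r--
[0,11] -7+25=18 >12 → r--
[0,10] -7+19=12 → found

7 moves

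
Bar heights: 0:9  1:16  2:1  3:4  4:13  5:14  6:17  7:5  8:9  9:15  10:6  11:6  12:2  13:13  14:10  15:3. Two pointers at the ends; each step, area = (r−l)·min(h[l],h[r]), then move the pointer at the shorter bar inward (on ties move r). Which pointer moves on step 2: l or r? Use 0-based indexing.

l

l=0 r=15: min(9,3)*15=45 best=45 *, r--
l=0 r=14: min(9,10)*14=126 best=126 *, l++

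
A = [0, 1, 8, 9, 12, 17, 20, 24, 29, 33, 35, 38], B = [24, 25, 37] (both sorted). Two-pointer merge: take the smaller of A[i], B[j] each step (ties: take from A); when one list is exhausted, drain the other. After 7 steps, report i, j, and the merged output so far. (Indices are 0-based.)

i=7, j=0, merged so far=[0, 1, 8, 9, 12, 17, 20]

i=0 j=0: A[i]=0<=B[j]=24 take 0, i++
i=1 j=0: A[i]=1<=B[j]=24 take 1, i++
i=2 j=0: A[i]=8<=B[j]=24 take 8, i++
i=3 j=0: A[i]=9<=B[j]=24 take 9, i++
i=4 j=0: A[i]=12<=B[j]=24 take 12, i++
i=5 j=0: A[i]=17<=B[j]=24 take 17, i++
i=6 j=0: A[i]=20<=B[j]=24 take 20, i++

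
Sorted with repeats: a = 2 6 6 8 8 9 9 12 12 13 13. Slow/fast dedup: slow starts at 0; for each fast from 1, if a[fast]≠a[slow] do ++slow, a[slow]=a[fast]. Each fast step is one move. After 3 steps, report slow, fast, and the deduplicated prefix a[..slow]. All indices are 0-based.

slow=0 fast=1: a[fast]=6≠a[slow]=2 write a[1]=6, slow++,fast++
slow=1 fast=2: a[fast]=6=a[slow] dup, fast++
slow=1 fast=3: a[fast]=8≠a[slow]=6 write a[2]=8, slow++,fast++

slow=2, fast=4, prefix=[2, 6, 8]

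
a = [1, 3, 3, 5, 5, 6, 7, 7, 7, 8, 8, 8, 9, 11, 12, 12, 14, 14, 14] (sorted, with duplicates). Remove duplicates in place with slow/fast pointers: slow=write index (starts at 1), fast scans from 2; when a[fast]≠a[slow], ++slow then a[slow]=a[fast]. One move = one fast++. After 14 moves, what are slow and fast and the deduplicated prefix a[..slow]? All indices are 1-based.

slow=9, fast=16, prefix=[1, 3, 5, 6, 7, 8, 9, 11, 12]

slow=1 fast=2: a[fast]=3≠a[slow]=1 write a[2]=3, slow++,fast++
slow=2 fast=3: a[fast]=3=a[slow] dup, fast++
slow=2 fast=4: a[fast]=5≠a[slow]=3 write a[3]=5, slow++,fast++
slow=3 fast=5: a[fast]=5=a[slow] dup, fast++
slow=3 fast=6: a[fast]=6≠a[slow]=5 write a[4]=6, slow++,fast++
slow=4 fast=7: a[fast]=7≠a[slow]=6 write a[5]=7, slow++,fast++
slow=5 fast=8: a[fast]=7=a[slow] dup, fast++
slow=5 fast=9: a[fast]=7=a[slow] dup, fast++
slow=5 fast=10: a[fast]=8≠a[slow]=7 write a[6]=8, slow++,fast++
slow=6 fast=11: a[fast]=8=a[slow] dup, fast++
slow=6 fast=12: a[fast]=8=a[slow] dup, fast++
slow=6 fast=13: a[fast]=9≠a[slow]=8 write a[7]=9, slow++,fast++
slow=7 fast=14: a[fast]=11≠a[slow]=9 write a[8]=11, slow++,fast++
slow=8 fast=15: a[fast]=12≠a[slow]=11 write a[9]=12, slow++,fast++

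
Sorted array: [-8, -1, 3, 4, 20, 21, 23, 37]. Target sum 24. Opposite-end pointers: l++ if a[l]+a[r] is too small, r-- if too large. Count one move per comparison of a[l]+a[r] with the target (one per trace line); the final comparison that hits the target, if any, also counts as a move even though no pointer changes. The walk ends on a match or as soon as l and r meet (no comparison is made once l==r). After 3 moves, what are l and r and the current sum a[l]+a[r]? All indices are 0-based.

l=2, r=6, sum=26

l=0 r=7: -8+37=29 >24, r--
l=0 r=6: -8+23=15 <24, l++
l=1 r=6: -1+23=22 <24, l++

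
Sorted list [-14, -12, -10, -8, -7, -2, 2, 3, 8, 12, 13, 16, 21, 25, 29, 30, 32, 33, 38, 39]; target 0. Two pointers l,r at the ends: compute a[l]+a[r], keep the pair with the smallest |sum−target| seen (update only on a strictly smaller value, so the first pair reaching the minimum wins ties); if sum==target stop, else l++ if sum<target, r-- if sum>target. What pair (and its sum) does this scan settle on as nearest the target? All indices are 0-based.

[0,19] -14+39=25 d=25 * → r--
[0,18] -14+38=24 d=24 * → r--
[0,17] -14+33=19 d=19 * → r--
[0,16] -14+32=18 d=18 * → r--
[0,15] -14+30=16 d=16 * → r--
[0,14] -14+29=15 d=15 * → r--
[0,13] -14+25=11 d=11 * → r--
[0,12] -14+21=7 d=7 * → r--
[0,11] -14+16=2 d=2 * → r--
[0,10] -14+13=-1 d=1 * → l++
[1,10] -12+13=1 d=1 → r--
[1,9] -12+12=0 d=0 * → stop

pair (-12, 12) with sum 0 (|Δ|=0)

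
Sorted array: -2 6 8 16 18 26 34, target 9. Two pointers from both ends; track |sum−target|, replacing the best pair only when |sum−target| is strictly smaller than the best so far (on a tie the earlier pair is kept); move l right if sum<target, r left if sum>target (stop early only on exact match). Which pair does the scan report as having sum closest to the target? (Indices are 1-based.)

pair (-2, 8) with sum 6 (|Δ|=3)

[1,7] -2+34=32 d=23 * → r--
[1,6] -2+26=24 d=15 * → r--
[1,5] -2+18=16 d=7 * → r--
[1,4] -2+16=14 d=5 * → r--
[1,3] -2+8=6 d=3 * → l++
[2,3] 6+8=14 d=5 → r--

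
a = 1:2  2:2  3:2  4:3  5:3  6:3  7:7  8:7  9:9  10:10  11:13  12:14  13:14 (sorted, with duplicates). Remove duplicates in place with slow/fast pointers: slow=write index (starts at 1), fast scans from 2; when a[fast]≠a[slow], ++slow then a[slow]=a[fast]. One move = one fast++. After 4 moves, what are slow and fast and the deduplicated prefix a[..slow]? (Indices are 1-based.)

slow=1 fast=2: a[fast]=2=a[slow] dup, fast++
slow=1 fast=3: a[fast]=2=a[slow] dup, fast++
slow=1 fast=4: a[fast]=3≠a[slow]=2 write a[2]=3, slow++,fast++
slow=2 fast=5: a[fast]=3=a[slow] dup, fast++

slow=2, fast=6, prefix=[2, 3]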